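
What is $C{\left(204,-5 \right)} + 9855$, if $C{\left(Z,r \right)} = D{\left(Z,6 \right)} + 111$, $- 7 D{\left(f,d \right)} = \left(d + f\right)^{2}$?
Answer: $3666$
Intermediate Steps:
$D{\left(f,d \right)} = - \frac{\left(d + f\right)^{2}}{7}$
$C{\left(Z,r \right)} = 111 - \frac{\left(6 + Z\right)^{2}}{7}$ ($C{\left(Z,r \right)} = - \frac{\left(6 + Z\right)^{2}}{7} + 111 = 111 - \frac{\left(6 + Z\right)^{2}}{7}$)
$C{\left(204,-5 \right)} + 9855 = \left(111 - \frac{\left(6 + 204\right)^{2}}{7}\right) + 9855 = \left(111 - \frac{210^{2}}{7}\right) + 9855 = \left(111 - 6300\right) + 9855 = -6189 + 9855 = 3666$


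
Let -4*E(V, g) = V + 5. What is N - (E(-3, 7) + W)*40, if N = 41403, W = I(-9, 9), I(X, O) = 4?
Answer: 41263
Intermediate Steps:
W = 4
E(V, g) = -5/4 - V/4 (E(V, g) = -(V + 5)/4 = -(5 + V)/4 = -5/4 - V/4)
N - (E(-3, 7) + W)*40 = 41403 - ((-5/4 - ¼*(-3)) + 4)*40 = 41403 - ((-5/4 + ¾) + 4)*40 = 41403 - (-½ + 4)*40 = 41403 - 7*40/2 = 41403 - 1*140 = 41403 - 140 = 41263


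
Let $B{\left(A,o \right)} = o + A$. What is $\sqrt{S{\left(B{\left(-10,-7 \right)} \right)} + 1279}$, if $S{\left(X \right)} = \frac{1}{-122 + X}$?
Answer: $\frac{2 \sqrt{6177855}}{139} \approx 35.763$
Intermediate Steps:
$B{\left(A,o \right)} = A + o$
$\sqrt{S{\left(B{\left(-10,-7 \right)} \right)} + 1279} = \sqrt{\frac{1}{-122 - 17} + 1279} = \sqrt{\frac{1}{-139} + 1279} = \sqrt{- \frac{1}{139} + 1279} = \sqrt{\frac{177780}{139}} = \frac{2 \sqrt{6177855}}{139}$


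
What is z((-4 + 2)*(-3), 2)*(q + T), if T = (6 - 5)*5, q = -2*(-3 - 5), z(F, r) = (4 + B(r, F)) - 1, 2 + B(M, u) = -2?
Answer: -21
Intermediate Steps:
B(M, u) = -4 (B(M, u) = -2 - 2 = -4)
z(F, r) = -1 (z(F, r) = (4 - 4) - 1 = 0 - 1 = -1)
q = 16 (q = -2*(-8) = 16)
T = 5 (T = 1*5 = 5)
z((-4 + 2)*(-3), 2)*(q + T) = -(16 + 5) = -1*21 = -21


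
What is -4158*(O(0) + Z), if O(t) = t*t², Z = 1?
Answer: -4158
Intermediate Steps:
O(t) = t³
-4158*(O(0) + Z) = -4158*(0³ + 1) = -4158*(0 + 1) = -4158*1 = -4158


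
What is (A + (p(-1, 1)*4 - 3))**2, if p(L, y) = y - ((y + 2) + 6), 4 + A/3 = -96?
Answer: 112225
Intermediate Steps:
A = -300 (A = -12 + 3*(-96) = -12 - 288 = -300)
p(L, y) = -8 (p(L, y) = y - ((2 + y) + 6) = y - (8 + y) = y + (-8 - y) = -8)
(A + (p(-1, 1)*4 - 3))**2 = (-300 + (-8*4 - 3))**2 = (-300 + (-32 - 3))**2 = (-300 - 35)**2 = (-335)**2 = 112225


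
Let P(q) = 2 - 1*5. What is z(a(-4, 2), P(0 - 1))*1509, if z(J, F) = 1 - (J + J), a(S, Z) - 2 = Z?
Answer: -10563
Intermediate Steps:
P(q) = -3 (P(q) = 2 - 5 = -3)
a(S, Z) = 2 + Z
z(J, F) = 1 - 2*J
z(a(-4, 2), P(0 - 1))*1509 = (1 - 2*(2 + 2))*1509 = (1 - 2*4)*1509 = (1 - 8)*1509 = -7*1509 = -10563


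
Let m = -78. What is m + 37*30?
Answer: 1032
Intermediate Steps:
m + 37*30 = -78 + 37*30 = -78 + 1110 = 1032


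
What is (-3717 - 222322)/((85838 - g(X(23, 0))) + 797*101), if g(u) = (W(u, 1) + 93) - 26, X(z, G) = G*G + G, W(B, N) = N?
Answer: -226039/166267 ≈ -1.3595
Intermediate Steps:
X(z, G) = G + G² (X(z, G) = G² + G = G + G²)
g(u) = 68 (g(u) = (1 + 93) - 26 = 94 - 26 = 68)
(-3717 - 222322)/((85838 - g(X(23, 0))) + 797*101) = (-3717 - 222322)/((85838 - 1*68) + 797*101) = -226039/((85838 - 68) + 80497) = -226039/(85770 + 80497) = -226039/166267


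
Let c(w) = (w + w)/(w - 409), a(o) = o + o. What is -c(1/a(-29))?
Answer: -2/23723 ≈ -8.4306e-5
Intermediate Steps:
a(o) = 2*o
c(w) = 2*w/(-409 + w) (c(w) = (2*w)/(-409 + w) = 2*w/(-409 + w))
-c(1/a(-29)) = -2/((2*(-29))*(-409 + 1/(2*(-29)))) = -2/((-58)*(-409 + 1/(-58))) = -2*(-1)/(58*(-409 - 1/58)) = -2*(-1)/(58*(-23723/58)) = -2*(-1)*(-58)/(58*23723) = -1*2/23723 = -2/23723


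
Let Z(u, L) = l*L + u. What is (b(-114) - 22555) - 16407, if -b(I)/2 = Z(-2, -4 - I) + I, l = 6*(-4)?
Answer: -33450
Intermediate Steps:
l = -24
Z(u, L) = u - 24*L (Z(u, L) = -24*L + u = u - 24*L)
b(I) = -188 - 50*I (b(I) = -2*((-2 - 24*(-4 - I)) + I) = -2*((-2 + (96 + 24*I)) + I) = -2*((94 + 24*I) + I) = -2*(94 + 25*I) = -188 - 50*I)
(b(-114) - 22555) - 16407 = ((-188 - 50*(-114)) - 22555) - 16407 = ((-188 + 5700) - 22555) - 16407 = (5512 - 22555) - 16407 = -17043 - 16407 = -33450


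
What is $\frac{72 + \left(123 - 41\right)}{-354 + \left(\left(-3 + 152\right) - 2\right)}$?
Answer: $- \frac{154}{207} \approx -0.74396$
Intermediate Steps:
$\frac{72 + \left(123 - 41\right)}{-354 + \left(\left(-3 + 152\right) - 2\right)} = \frac{72 + \left(123 - 41\right)}{-354 + \left(149 - 2\right)} = \frac{72 + 82}{-354 + 147} = \frac{154}{-207} = 154 \left(- \frac{1}{207}\right) = - \frac{154}{207}$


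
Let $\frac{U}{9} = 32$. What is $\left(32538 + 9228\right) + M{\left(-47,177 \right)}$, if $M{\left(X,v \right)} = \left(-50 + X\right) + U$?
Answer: $41957$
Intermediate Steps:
$U = 288$ ($U = 9 \cdot 32 = 288$)
$M{\left(X,v \right)} = 238 + X$ ($M{\left(X,v \right)} = \left(-50 + X\right) + 288 = 238 + X$)
$\left(32538 + 9228\right) + M{\left(-47,177 \right)} = \left(32538 + 9228\right) + \left(238 - 47\right) = 41766 + 191 = 41957$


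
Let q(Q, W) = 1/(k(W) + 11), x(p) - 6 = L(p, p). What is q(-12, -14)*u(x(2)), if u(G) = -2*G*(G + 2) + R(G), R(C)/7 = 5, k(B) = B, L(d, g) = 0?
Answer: 61/3 ≈ 20.333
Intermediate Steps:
R(C) = 35 (R(C) = 7*5 = 35)
x(p) = 6 (x(p) = 6 + 0 = 6)
q(Q, W) = 1/(11 + W) (q(Q, W) = 1/(W + 11) = 1/(11 + W))
u(G) = 35 - 2*G*(2 + G) (u(G) = -2*G*(G + 2) + 35 = -2*G*(2 + G) + 35 = 35 - 2*G*(2 + G))
q(-12, -14)*u(x(2)) = (35 - 4*6 - 2*6²)/(11 - 14) = (35 - 24 - 2*36)/(-3) = -(35 - 24 - 72)/3 = -⅓*(-61) = 61/3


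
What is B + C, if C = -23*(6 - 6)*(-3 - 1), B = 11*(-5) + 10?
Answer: -45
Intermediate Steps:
B = -45 (B = -55 + 10 = -45)
C = 0 (C = -0*(-4) = -23*0 = 0)
B + C = -45 + 0 = -45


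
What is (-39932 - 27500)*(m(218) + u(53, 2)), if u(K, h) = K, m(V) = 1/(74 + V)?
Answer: -260911266/73 ≈ -3.5741e+6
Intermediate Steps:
(-39932 - 27500)*(m(218) + u(53, 2)) = (-39932 - 27500)*(1/(74 + 218) + 53) = -67432*(1/292 + 53) = -67432*15477/292 = -260911266/73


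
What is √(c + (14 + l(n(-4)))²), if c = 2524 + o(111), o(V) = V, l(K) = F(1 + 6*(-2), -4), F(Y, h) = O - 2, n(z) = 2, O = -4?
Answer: √2699 ≈ 51.952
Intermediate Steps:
F(Y, h) = -6 (F(Y, h) = -4 - 2 = -6)
l(K) = -6
c = 2635 (c = 2524 + 111 = 2635)
√(c + (14 + l(n(-4)))²) = √(2635 + (14 - 6)²) = √(2635 + 8²) = √(2635 + 64) = √2699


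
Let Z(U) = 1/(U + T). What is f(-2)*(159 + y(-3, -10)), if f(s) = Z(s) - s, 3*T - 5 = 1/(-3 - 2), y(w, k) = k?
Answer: -149/2 ≈ -74.500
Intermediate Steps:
T = 8/5 (T = 5/3 + 1/(3*(-3 - 2)) = 5/3 + (⅓)/(-5) = 5/3 + (⅓)*(-⅕) = 5/3 - 1/15 = 8/5 ≈ 1.6000)
Z(U) = 1/(8/5 + U) (Z(U) = 1/(U + 8/5) = 1/(8/5 + U))
f(s) = -s + 5/(8 + 5*s) (f(s) = 5/(8 + 5*s) - s = -s + 5/(8 + 5*s))
f(-2)*(159 + y(-3, -10)) = (1/(8/5 - 2) - 1*(-2))*(159 - 10) = (1/(-⅖) + 2)*149 = (-5/2 + 2)*149 = -½*149 = -149/2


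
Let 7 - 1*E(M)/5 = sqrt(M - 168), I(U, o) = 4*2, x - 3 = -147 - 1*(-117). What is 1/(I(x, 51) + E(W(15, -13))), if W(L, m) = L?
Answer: 43/5674 + 15*I*sqrt(17)/5674 ≈ 0.0075784 + 0.0109*I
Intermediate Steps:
x = -27 (x = 3 + (-147 - 1*(-117)) = 3 + (-147 + 117) = 3 - 30 = -27)
I(U, o) = 8
E(M) = 35 - 5*sqrt(-168 + M) (E(M) = 35 - 5*sqrt(M - 168) = 35 - 5*sqrt(-168 + M))
1/(I(x, 51) + E(W(15, -13))) = 1/(8 + (35 - 5*sqrt(-168 + 15))) = 1/(8 + (35 - 15*I*sqrt(17))) = 1/(43 - 15*I*sqrt(17))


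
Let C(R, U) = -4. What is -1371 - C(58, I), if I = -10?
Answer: -1367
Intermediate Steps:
-1371 - C(58, I) = -1371 - 1*(-4) = -1371 + 4 = -1367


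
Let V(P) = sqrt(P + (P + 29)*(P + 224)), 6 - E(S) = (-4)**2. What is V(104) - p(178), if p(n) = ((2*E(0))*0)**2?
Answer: 4*sqrt(2733) ≈ 209.11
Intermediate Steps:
E(S) = -10 (E(S) = 6 - 1*(-4)**2 = 6 - 1*16 = 6 - 16 = -10)
V(P) = sqrt(P + (29 + P)*(224 + P))
p(n) = 0 (p(n) = ((2*(-10))*0)**2 = (-20*0)**2 = 0**2 = 0)
V(104) - p(178) = sqrt(6496 + 104**2 + 254*104) - 1*0 = sqrt(6496 + 10816 + 26416) + 0 = sqrt(43728) + 0 = 4*sqrt(2733) + 0 = 4*sqrt(2733)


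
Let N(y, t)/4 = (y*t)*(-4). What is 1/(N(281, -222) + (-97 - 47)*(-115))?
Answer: 1/1014672 ≈ 9.8554e-7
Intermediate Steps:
N(y, t) = -16*t*y (N(y, t) = 4*((y*t)*(-4)) = 4*((t*y)*(-4)) = 4*(-4*t*y) = -16*t*y)
1/(N(281, -222) + (-97 - 47)*(-115)) = 1/(-16*(-222)*281 + (-97 - 47)*(-115)) = 1/(998112 - 144*(-115)) = 1/(998112 + 16560) = 1/1014672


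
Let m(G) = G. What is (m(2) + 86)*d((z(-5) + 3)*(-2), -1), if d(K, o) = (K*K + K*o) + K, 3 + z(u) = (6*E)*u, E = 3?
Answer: 2851200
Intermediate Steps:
z(u) = -3 + 18*u (z(u) = -3 + (6*3)*u = -3 + 18*u)
d(K, o) = K + K**2 + K*o (d(K, o) = (K**2 + K*o) + K = K + K**2 + K*o)
(m(2) + 86)*d((z(-5) + 3)*(-2), -1) = (2 + 86)*((((-3 + 18*(-5)) + 3)*(-2))*(1 + ((-3 + 18*(-5)) + 3)*(-2) - 1)) = 88*((((-3 - 90) + 3)*(-2))*(1 + ((-3 - 90) + 3)*(-2) - 1)) = 88*(((-93 + 3)*(-2))*(1 + (-93 + 3)*(-2) - 1)) = 88*((-90*(-2))*(1 - 90*(-2) - 1)) = 88*(180*(1 + 180 - 1)) = 88*(180*180) = 88*32400 = 2851200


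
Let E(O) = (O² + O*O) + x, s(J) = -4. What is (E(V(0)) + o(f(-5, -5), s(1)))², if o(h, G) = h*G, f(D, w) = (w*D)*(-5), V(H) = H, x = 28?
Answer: 278784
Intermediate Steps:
f(D, w) = -5*D*w (f(D, w) = (D*w)*(-5) = -5*D*w)
o(h, G) = G*h
E(O) = 28 + 2*O² (E(O) = (O² + O*O) + 28 = (O² + O²) + 28 = 2*O² + 28 = 28 + 2*O²)
(E(V(0)) + o(f(-5, -5), s(1)))² = ((28 + 2*0²) - (-20)*(-5)*(-5))² = ((28 + 2*0) - 4*(-125))² = ((28 + 0) + 500)² = (28 + 500)² = 528² = 278784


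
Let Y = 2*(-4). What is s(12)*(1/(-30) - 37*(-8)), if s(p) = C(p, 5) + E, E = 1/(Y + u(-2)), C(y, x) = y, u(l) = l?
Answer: 1056601/300 ≈ 3522.0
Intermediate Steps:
Y = -8
E = -⅒ (E = 1/(-8 - 2) = 1/(-10) = -⅒ ≈ -0.10000)
s(p) = -⅒ + p (s(p) = p - ⅒ = -⅒ + p)
s(12)*(1/(-30) - 37*(-8)) = (-⅒ + 12)*(1/(-30) - 37*(-8)) = 119*(-1/30 + 296)/10 = (119/10)*(8879/30) = 1056601/300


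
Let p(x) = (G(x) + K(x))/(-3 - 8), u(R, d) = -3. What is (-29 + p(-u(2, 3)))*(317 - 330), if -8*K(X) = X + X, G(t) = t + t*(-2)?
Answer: 16393/44 ≈ 372.57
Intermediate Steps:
G(t) = -t (G(t) = t - 2*t = -t)
K(X) = -X/4 (K(X) = -(X + X)/8 = -X/4)
p(x) = 5*x/44 (p(x) = (-x - x/4)/(-3 - 8) = -5*x/4/(-11) = -5*x/4*(-1/11) = 5*x/44)
(-29 + p(-u(2, 3)))*(317 - 330) = (-29 + 5*(-1*(-3))/44)*(317 - 330) = (-29 + (5/44)*3)*(-13) = (-29 + 15/44)*(-13) = -1261/44*(-13) = 16393/44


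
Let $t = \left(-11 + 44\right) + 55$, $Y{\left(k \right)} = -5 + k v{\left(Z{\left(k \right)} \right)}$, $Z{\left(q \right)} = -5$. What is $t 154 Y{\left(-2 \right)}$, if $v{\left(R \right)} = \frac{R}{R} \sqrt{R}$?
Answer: $-67760 - 27104 i \sqrt{5} \approx -67760.0 - 60606.0 i$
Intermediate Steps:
$v{\left(R \right)} = \sqrt{R}$ ($v{\left(R \right)} = 1 \sqrt{R} = \sqrt{R}$)
$Y{\left(k \right)} = -5 + i k \sqrt{5}$ ($Y{\left(k \right)} = -5 + k \sqrt{-5} = -5 + k i \sqrt{5} = -5 + i k \sqrt{5}$)
$t = 88$ ($t = 33 + 55 = 88$)
$t 154 Y{\left(-2 \right)} = 88 \cdot 154 \left(-5 + i \left(-2\right) \sqrt{5}\right) = 13552 \left(-5 - 2 i \sqrt{5}\right) = -67760 - 27104 i \sqrt{5}$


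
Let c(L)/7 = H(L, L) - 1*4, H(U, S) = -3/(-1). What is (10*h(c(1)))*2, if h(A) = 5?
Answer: 100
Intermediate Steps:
H(U, S) = 3 (H(U, S) = -3*(-1) = 3)
c(L) = -7 (c(L) = 7*(3 - 1*4) = 7*(3 - 4) = 7*(-1) = -7)
(10*h(c(1)))*2 = (10*5)*2 = 50*2 = 100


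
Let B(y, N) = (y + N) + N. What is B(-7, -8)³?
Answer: -12167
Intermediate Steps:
B(y, N) = y + 2*N (B(y, N) = (N + y) + N = y + 2*N)
B(-7, -8)³ = (-7 + 2*(-8))³ = (-7 - 16)³ = (-23)³ = -12167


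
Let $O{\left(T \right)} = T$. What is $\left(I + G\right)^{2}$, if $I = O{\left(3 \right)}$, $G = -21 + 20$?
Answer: $4$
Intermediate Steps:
$G = -1$
$I = 3$
$\left(I + G\right)^{2} = \left(3 - 1\right)^{2} = 2^{2} = 4$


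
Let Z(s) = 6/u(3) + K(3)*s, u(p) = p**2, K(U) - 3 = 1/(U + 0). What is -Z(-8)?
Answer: 26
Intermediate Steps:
K(U) = 3 + 1/U (K(U) = 3 + 1/(U + 0) = 3 + 1/U)
Z(s) = 2/3 + 10*s/3 (Z(s) = 6/(3**2) + (3 + 1/3)*s = 6/9 + (3 + 1/3)*s = 6*(1/9) + 10*s/3 = 2/3 + 10*s/3)
-Z(-8) = -(2/3 + (10/3)*(-8)) = -(2/3 - 80/3) = -1*(-26) = 26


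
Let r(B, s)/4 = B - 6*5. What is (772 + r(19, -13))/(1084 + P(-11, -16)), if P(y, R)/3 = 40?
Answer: 26/43 ≈ 0.60465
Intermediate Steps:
r(B, s) = -120 + 4*B (r(B, s) = 4*(B - 6*5) = 4*(B - 30) = 4*(-30 + B) = -120 + 4*B)
P(y, R) = 120 (P(y, R) = 3*40 = 120)
(772 + r(19, -13))/(1084 + P(-11, -16)) = (772 + (-120 + 4*19))/(1084 + 120) = (772 + (-120 + 76))/1204 = (772 - 44)*(1/1204) = 728*(1/1204) = 26/43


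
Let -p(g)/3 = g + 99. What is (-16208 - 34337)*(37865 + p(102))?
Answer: -1883407790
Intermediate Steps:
p(g) = -297 - 3*g (p(g) = -3*(g + 99) = -3*(99 + g) = -297 - 3*g)
(-16208 - 34337)*(37865 + p(102)) = (-16208 - 34337)*(37865 + (-297 - 3*102)) = -50545*(37865 + (-297 - 306)) = -50545*(37865 - 603) = -50545*37262 = -1883407790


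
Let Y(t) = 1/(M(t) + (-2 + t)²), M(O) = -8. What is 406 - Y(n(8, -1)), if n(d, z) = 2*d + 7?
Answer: 175797/433 ≈ 406.00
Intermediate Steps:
n(d, z) = 7 + 2*d
Y(t) = 1/(-8 + (-2 + t)²)
406 - Y(n(8, -1)) = 406 - 1/(-8 + (-2 + (7 + 2*8))²) = 406 - 1/(-8 + (-2 + (7 + 16))²) = 406 - 1/(-8 + (-2 + 23)²) = 406 - 1/(-8 + 21²) = 406 - 1/(-8 + 441) = 406 - 1/433 = 175797/433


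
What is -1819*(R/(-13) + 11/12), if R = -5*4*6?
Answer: -2879477/156 ≈ -18458.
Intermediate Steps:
R = -120 (R = -20*6 = -120)
-1819*(R/(-13) + 11/12) = -1819*(-120/(-13) + 11/12) = -1819*(-120*(-1/13) + 11*(1/12)) = -1819*(120/13 + 11/12) = -1819*1583/156 = -2879477/156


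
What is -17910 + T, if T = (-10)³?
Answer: -18910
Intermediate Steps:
T = -1000
-17910 + T = -17910 - 1000 = -18910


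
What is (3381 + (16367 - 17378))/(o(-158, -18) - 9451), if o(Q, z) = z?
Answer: -2370/9469 ≈ -0.25029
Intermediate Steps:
(3381 + (16367 - 17378))/(o(-158, -18) - 9451) = (3381 + (16367 - 17378))/(-18 - 9451) = (3381 - 1011)/(-9469) = 2370*(-1/9469) = -2370/9469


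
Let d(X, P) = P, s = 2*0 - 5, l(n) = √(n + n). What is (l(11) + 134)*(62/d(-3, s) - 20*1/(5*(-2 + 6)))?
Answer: -8978/5 - 67*√22/5 ≈ -1858.5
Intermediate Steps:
l(n) = √2*√n (l(n) = √(2*n) = √2*√n)
s = -5 (s = 0 - 5 = -5)
(l(11) + 134)*(62/d(-3, s) - 20*1/(5*(-2 + 6))) = (√2*√11 + 134)*(62/(-5) - 20*1/(5*(-2 + 6))) = (√22 + 134)*(62*(-⅕) - 20/(5*4)) = (134 + √22)*(-62/5 - 20/20) = (134 + √22)*(-62/5 - 20*1/20) = (134 + √22)*(-62/5 - 1) = (134 + √22)*(-67/5) = -8978/5 - 67*√22/5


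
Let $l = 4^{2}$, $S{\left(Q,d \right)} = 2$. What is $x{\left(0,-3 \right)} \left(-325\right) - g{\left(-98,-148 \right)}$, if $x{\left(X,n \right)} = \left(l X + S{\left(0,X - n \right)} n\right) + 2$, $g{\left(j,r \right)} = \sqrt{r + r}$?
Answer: $1300 - 2 i \sqrt{74} \approx 1300.0 - 17.205 i$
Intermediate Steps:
$l = 16$
$g{\left(j,r \right)} = \sqrt{2} \sqrt{r}$ ($g{\left(j,r \right)} = \sqrt{2 r} = \sqrt{2} \sqrt{r}$)
$x{\left(X,n \right)} = 2 + 2 n + 16 X$ ($x{\left(X,n \right)} = \left(16 X + 2 n\right) + 2 = \left(2 n + 16 X\right) + 2 = 2 + 2 n + 16 X$)
$x{\left(0,-3 \right)} \left(-325\right) - g{\left(-98,-148 \right)} = \left(2 + 2 \left(-3\right) + 16 \cdot 0\right) \left(-325\right) - \sqrt{2} \sqrt{-148} = \left(2 - 6 + 0\right) \left(-325\right) - \sqrt{2} \cdot 2 i \sqrt{37} = \left(-4\right) \left(-325\right) - 2 i \sqrt{74} = 1300 - 2 i \sqrt{74}$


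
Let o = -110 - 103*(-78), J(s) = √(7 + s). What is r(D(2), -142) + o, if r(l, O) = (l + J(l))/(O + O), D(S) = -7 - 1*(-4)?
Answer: 2250417/284 ≈ 7924.0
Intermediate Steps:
D(S) = -3 (D(S) = -7 + 4 = -3)
r(l, O) = (l + √(7 + l))/(2*O) (r(l, O) = (l + √(7 + l))/(O + O) = (l + √(7 + l))/((2*O)) = (l + √(7 + l))*(1/(2*O)) = (l + √(7 + l))/(2*O))
o = 7924 (o = -110 + 8034 = 7924)
r(D(2), -142) + o = (½)*(-3 + √(7 - 3))/(-142) + 7924 = (½)*(-1/142)*(-3 + √4) + 7924 = (½)*(-1/142)*(-3 + 2) + 7924 = (½)*(-1/142)*(-1) + 7924 = 1/284 + 7924 = 2250417/284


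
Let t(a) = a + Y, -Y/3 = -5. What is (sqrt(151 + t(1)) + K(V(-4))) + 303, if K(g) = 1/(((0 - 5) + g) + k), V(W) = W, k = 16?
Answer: 2122/7 + sqrt(167) ≈ 316.07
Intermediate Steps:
Y = 15 (Y = -3*(-5) = 15)
t(a) = 15 + a (t(a) = a + 15 = 15 + a)
K(g) = 1/(11 + g) (K(g) = 1/(((0 - 5) + g) + 16) = 1/((-5 + g) + 16) = 1/(11 + g))
(sqrt(151 + t(1)) + K(V(-4))) + 303 = (sqrt(151 + (15 + 1)) + 1/(11 - 4)) + 303 = (sqrt(151 + 16) + 1/7) + 303 = (sqrt(167) + 1/7) + 303 = (1/7 + sqrt(167)) + 303 = 2122/7 + sqrt(167)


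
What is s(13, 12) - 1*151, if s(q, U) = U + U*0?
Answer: -139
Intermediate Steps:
s(q, U) = U (s(q, U) = U + 0 = U)
s(13, 12) - 1*151 = 12 - 1*151 = 12 - 151 = -139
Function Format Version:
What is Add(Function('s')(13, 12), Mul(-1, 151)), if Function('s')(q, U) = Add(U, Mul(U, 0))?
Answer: -139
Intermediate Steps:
Function('s')(q, U) = U (Function('s')(q, U) = Add(U, 0) = U)
Add(Function('s')(13, 12), Mul(-1, 151)) = Add(12, Mul(-1, 151)) = Add(12, -151) = -139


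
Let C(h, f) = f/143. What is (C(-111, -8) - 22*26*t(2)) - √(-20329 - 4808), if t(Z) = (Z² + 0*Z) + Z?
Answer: -490784/143 - 21*I*√57 ≈ -3432.1 - 158.55*I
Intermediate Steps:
C(h, f) = f/143 (C(h, f) = f*(1/143) = f/143)
t(Z) = Z + Z² (t(Z) = (Z² + 0) + Z = Z² + Z = Z + Z²)
(C(-111, -8) - 22*26*t(2)) - √(-20329 - 4808) = ((1/143)*(-8) - 22*26*2*(1 + 2)) - √(-20329 - 4808) = (-8/143 - 572*2*3) - √(-25137) = (-8/143 - 572*6) - 21*I*√57 = (-8/143 - 1*3432) - 21*I*√57 = (-8/143 - 3432) - 21*I*√57 = -490784/143 - 21*I*√57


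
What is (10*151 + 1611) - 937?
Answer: 2184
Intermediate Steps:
(10*151 + 1611) - 937 = (1510 + 1611) - 937 = 3121 - 937 = 2184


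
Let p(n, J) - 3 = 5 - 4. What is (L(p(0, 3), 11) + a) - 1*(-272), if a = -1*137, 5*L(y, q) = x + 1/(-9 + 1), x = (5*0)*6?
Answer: 5399/40 ≈ 134.98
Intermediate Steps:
p(n, J) = 4 (p(n, J) = 3 + (5 - 4) = 3 + 1 = 4)
x = 0 (x = 0*6 = 0)
L(y, q) = -1/40 (L(y, q) = (0 + 1/(-9 + 1))/5 = (0 + 1/(-8))/5 = (0 - 1/8)/5 = (1/5)*(-1/8) = -1/40)
a = -137
(L(p(0, 3), 11) + a) - 1*(-272) = (-1/40 - 137) - 1*(-272) = -5481/40 + 272 = 5399/40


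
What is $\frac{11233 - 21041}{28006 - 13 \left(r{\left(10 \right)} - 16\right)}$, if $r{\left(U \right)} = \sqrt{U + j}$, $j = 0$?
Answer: $- \frac{138361456}{398014053} - \frac{63752 \sqrt{10}}{398014053} \approx -0.34814$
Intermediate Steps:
$r{\left(U \right)} = \sqrt{U}$ ($r{\left(U \right)} = \sqrt{U + 0} = \sqrt{U}$)
$\frac{11233 - 21041}{28006 - 13 \left(r{\left(10 \right)} - 16\right)} = \frac{11233 - 21041}{28006 - 13 \left(\sqrt{10} - 16\right)} = - \frac{9808}{28006 - 13 \left(-16 + \sqrt{10}\right)} = - \frac{9808}{28006 + \left(208 - 13 \sqrt{10}\right)} = - \frac{9808}{28214 - 13 \sqrt{10}}$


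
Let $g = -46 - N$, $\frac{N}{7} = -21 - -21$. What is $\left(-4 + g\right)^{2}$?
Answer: $2500$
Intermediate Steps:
$N = 0$ ($N = 7 \left(-21 - -21\right) = 7 \left(-21 + 21\right) = 7 \cdot 0 = 0$)
$g = -46$ ($g = -46 - 0 = -46 + 0 = -46$)
$\left(-4 + g\right)^{2} = \left(-4 - 46\right)^{2} = \left(-50\right)^{2} = 2500$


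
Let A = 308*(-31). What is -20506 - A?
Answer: -10958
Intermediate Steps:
A = -9548
-20506 - A = -20506 - 1*(-9548) = -20506 + 9548 = -10958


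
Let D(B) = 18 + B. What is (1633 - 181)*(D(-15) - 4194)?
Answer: -6085332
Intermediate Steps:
(1633 - 181)*(D(-15) - 4194) = (1633 - 181)*((18 - 15) - 4194) = 1452*(3 - 4194) = 1452*(-4191) = -6085332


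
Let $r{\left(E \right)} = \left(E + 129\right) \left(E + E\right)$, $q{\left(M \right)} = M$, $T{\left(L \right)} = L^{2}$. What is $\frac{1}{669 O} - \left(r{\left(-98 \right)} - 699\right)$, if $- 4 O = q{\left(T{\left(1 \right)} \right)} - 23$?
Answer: $\frac{49857227}{7359} \approx 6775.0$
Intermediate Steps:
$r{\left(E \right)} = 2 E \left(129 + E\right)$ ($r{\left(E \right)} = \left(129 + E\right) 2 E = 2 E \left(129 + E\right)$)
$O = \frac{11}{2}$ ($O = - \frac{1^{2} - 23}{4} = - \frac{1 - 23}{4} = \left(- \frac{1}{4}\right) \left(-22\right) = \frac{11}{2} \approx 5.5$)
$\frac{1}{669 O} - \left(r{\left(-98 \right)} - 699\right) = \frac{1}{669 \cdot \frac{11}{2}} - \left(2 \left(-98\right) \left(129 - 98\right) - 699\right) = \frac{1}{\frac{7359}{2}} - \left(2 \left(-98\right) 31 - 699\right) = \frac{2}{7359} - \left(-6076 - 699\right) = \frac{2}{7359} - -6775 = \frac{2}{7359} + 6775 = \frac{49857227}{7359}$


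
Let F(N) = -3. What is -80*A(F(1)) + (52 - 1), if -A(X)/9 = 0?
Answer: 51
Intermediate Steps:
A(X) = 0 (A(X) = -9*0 = 0)
-80*A(F(1)) + (52 - 1) = -80*0 + (52 - 1) = 0 + 51 = 51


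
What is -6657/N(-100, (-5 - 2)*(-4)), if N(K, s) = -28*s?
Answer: 951/112 ≈ 8.4911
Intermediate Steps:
-6657/N(-100, (-5 - 2)*(-4)) = -6657*1/(112*(-5 - 2)) = -6657/((-(-196)*(-4))) = -6657/((-28*28)) = -6657/(-784) = -6657*(-1/784) = 951/112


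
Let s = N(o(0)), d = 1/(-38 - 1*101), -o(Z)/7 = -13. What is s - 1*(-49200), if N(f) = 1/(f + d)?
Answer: 622281739/12648 ≈ 49200.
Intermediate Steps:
o(Z) = 91 (o(Z) = -7*(-13) = 91)
d = -1/139 (d = 1/(-38 - 101) = 1/(-139) = -1/139 ≈ -0.0071942)
N(f) = 1/(-1/139 + f) (N(f) = 1/(f - 1/139) = 1/(-1/139 + f))
s = 139/12648 (s = 139/(-1 + 139*91) = 139/(-1 + 12649) = 139/12648 ≈ 0.010990)
s - 1*(-49200) = 139/12648 - 1*(-49200) = 139/12648 + 49200 = 622281739/12648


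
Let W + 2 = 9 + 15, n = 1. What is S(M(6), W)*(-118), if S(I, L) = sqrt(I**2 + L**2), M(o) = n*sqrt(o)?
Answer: -826*sqrt(10) ≈ -2612.0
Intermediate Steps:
M(o) = sqrt(o) (M(o) = 1*sqrt(o) = sqrt(o))
W = 22 (W = -2 + (9 + 15) = -2 + 24 = 22)
S(M(6), W)*(-118) = sqrt((sqrt(6))**2 + 22**2)*(-118) = sqrt(6 + 484)*(-118) = sqrt(490)*(-118) = (7*sqrt(10))*(-118) = -826*sqrt(10)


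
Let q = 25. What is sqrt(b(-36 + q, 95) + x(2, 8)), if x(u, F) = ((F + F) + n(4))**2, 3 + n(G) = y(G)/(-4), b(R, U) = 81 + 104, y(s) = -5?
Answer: sqrt(6209)/4 ≈ 19.699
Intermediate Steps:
b(R, U) = 185
n(G) = -7/4 (n(G) = -3 - 5/(-4) = -3 - 5*(-1/4) = -3 + 5/4 = -7/4)
x(u, F) = (-7/4 + 2*F)**2 (x(u, F) = ((F + F) - 7/4)**2 = (2*F - 7/4)**2 = (-7/4 + 2*F)**2)
sqrt(b(-36 + q, 95) + x(2, 8)) = sqrt(185 + (-7 + 8*8)**2/16) = sqrt(185 + (-7 + 64)**2/16) = sqrt(185 + (1/16)*57**2) = sqrt(185 + (1/16)*3249) = sqrt(185 + 3249/16) = sqrt(6209/16) = sqrt(6209)/4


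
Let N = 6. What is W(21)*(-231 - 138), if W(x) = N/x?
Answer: -738/7 ≈ -105.43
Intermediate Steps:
W(x) = 6/x
W(21)*(-231 - 138) = (6/21)*(-231 - 138) = (6*(1/21))*(-369) = (2/7)*(-369) = -738/7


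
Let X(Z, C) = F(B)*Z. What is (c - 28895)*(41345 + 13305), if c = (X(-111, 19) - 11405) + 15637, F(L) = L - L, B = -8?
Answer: -1347832950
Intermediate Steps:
F(L) = 0
X(Z, C) = 0 (X(Z, C) = 0*Z = 0)
c = 4232 (c = (0 - 11405) + 15637 = -11405 + 15637 = 4232)
(c - 28895)*(41345 + 13305) = (4232 - 28895)*(41345 + 13305) = -24663*54650 = -1347832950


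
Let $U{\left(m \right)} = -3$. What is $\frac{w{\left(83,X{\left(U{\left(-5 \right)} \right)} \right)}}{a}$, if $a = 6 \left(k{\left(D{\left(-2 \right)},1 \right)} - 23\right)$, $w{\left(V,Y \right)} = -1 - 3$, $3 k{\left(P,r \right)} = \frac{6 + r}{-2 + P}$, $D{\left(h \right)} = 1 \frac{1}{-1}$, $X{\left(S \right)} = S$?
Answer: $\frac{3}{107} \approx 0.028037$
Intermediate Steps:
$D{\left(h \right)} = -1$ ($D{\left(h \right)} = 1 \left(-1\right) = -1$)
$k{\left(P,r \right)} = \frac{6 + r}{3 \left(-2 + P\right)}$ ($k{\left(P,r \right)} = \frac{\left(6 + r\right) \frac{1}{-2 + P}}{3} = \frac{\frac{1}{-2 + P} \left(6 + r\right)}{3} = \frac{6 + r}{3 \left(-2 + P\right)}$)
$w{\left(V,Y \right)} = -4$
$a = - \frac{428}{3}$ ($a = 6 \left(\frac{6 + 1}{3 \left(-2 - 1\right)} - 23\right) = 6 \left(\frac{1}{3} \frac{1}{-3} \cdot 7 - 23\right) = 6 \left(\frac{1}{3} \left(- \frac{1}{3}\right) 7 - 23\right) = 6 \left(- \frac{7}{9} - 23\right) = 6 \left(- \frac{214}{9}\right) = - \frac{428}{3} \approx -142.67$)
$\frac{w{\left(83,X{\left(U{\left(-5 \right)} \right)} \right)}}{a} = - \frac{4}{- \frac{428}{3}} = \left(-4\right) \left(- \frac{3}{428}\right) = \frac{3}{107}$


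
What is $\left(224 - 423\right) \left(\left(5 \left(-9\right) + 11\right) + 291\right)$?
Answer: $-51143$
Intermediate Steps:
$\left(224 - 423\right) \left(\left(5 \left(-9\right) + 11\right) + 291\right) = - 199 \left(\left(-45 + 11\right) + 291\right) = - 199 \left(-34 + 291\right) = \left(-199\right) 257 = -51143$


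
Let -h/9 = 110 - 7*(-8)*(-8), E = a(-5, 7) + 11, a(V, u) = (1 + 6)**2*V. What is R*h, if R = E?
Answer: -711828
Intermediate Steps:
a(V, u) = 49*V (a(V, u) = 7**2*V = 49*V)
E = -234 (E = 49*(-5) + 11 = -245 + 11 = -234)
h = 3042 (h = -9*(110 - 7*(-8)*(-8)) = -9*(110 + 56*(-8)) = -9*(110 - 448) = -9*(-338) = 3042)
R = -234
R*h = -234*3042 = -711828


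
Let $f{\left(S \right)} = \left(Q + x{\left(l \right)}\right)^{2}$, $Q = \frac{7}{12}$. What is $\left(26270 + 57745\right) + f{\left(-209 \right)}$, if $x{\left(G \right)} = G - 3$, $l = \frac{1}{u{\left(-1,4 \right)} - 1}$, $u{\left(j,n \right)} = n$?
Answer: $\frac{12098785}{144} \approx 84019.0$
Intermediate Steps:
$l = \frac{1}{3}$ ($l = \frac{1}{4 - 1} = \frac{1}{3} \approx 0.33333$)
$x{\left(G \right)} = -3 + G$ ($x{\left(G \right)} = G - 3 = -3 + G$)
$Q = \frac{7}{12}$ ($Q = 7 \cdot \frac{1}{12} = \frac{7}{12} \approx 0.58333$)
$f{\left(S \right)} = \frac{625}{144}$ ($f{\left(S \right)} = \left(\frac{7}{12} + \left(-3 + \frac{1}{3}\right)\right)^{2} = \left(\frac{7}{12} - \frac{8}{3}\right)^{2} = \left(- \frac{25}{12}\right)^{2} = \frac{625}{144}$)
$\left(26270 + 57745\right) + f{\left(-209 \right)} = \left(26270 + 57745\right) + \frac{625}{144} = 84015 + \frac{625}{144} = \frac{12098785}{144}$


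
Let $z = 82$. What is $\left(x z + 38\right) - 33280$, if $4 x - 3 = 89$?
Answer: $-31356$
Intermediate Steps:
$x = 23$ ($x = \frac{3}{4} + \frac{1}{4} \cdot 89 = \frac{3}{4} + \frac{89}{4} = 23$)
$\left(x z + 38\right) - 33280 = \left(23 \cdot 82 + 38\right) - 33280 = \left(1886 + 38\right) - 33280 = 1924 - 33280 = -31356$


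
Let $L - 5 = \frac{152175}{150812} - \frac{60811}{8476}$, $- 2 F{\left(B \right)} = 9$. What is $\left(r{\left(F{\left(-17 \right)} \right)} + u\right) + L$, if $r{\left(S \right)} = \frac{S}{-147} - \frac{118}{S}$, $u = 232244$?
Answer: $\frac{16366916375208947}{70465323474} \approx 2.3227 \cdot 10^{5}$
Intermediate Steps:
$F{\left(B \right)} = - \frac{9}{2}$ ($F{\left(B \right)} = \left(- \frac{1}{2}\right) 9 = - \frac{9}{2}$)
$r{\left(S \right)} = - \frac{118}{S} - \frac{S}{147}$ ($r{\left(S \right)} = S \left(- \frac{1}{147}\right) - \frac{118}{S} = - \frac{S}{147} - \frac{118}{S} = - \frac{118}{S} - \frac{S}{147}$)
$L = - \frac{93111292}{79892657}$ ($L = 5 + \left(\frac{152175}{150812} - \frac{60811}{8476}\right) = 5 - \frac{492574577}{79892657} = - \frac{93111292}{79892657} \approx -1.1655$)
$\left(r{\left(F{\left(-17 \right)} \right)} + u\right) + L = \left(\left(- \frac{118}{- \frac{9}{2}} - - \frac{3}{98}\right) + 232244\right) - \frac{93111292}{79892657} = \left(\left(\left(-118\right) \left(- \frac{2}{9}\right) + \frac{3}{98}\right) + 232244\right) - \frac{93111292}{79892657} = \left(\left(\frac{236}{9} + \frac{3}{98}\right) + 232244\right) - \frac{93111292}{79892657} = \left(\frac{23155}{882} + 232244\right) - \frac{93111292}{79892657} = \frac{204862363}{882} - \frac{93111292}{79892657} = \frac{16366916375208947}{70465323474}$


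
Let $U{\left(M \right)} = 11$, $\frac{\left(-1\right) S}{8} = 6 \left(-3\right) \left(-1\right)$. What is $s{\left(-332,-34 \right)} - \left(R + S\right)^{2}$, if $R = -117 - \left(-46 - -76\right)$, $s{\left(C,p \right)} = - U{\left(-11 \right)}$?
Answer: $-84692$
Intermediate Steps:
$S = -144$ ($S = - 8 \cdot 6 \left(-3\right) \left(-1\right) = - 8 \left(\left(-18\right) \left(-1\right)\right) = \left(-8\right) 18 = -144$)
$s{\left(C,p \right)} = -11$ ($s{\left(C,p \right)} = \left(-1\right) 11 = -11$)
$R = -147$ ($R = -117 - \left(-46 + 76\right) = -117 - 30 = -147$)
$s{\left(-332,-34 \right)} - \left(R + S\right)^{2} = -11 - \left(-147 - 144\right)^{2} = -11 - \left(-291\right)^{2} = -11 - 84681 = -84692$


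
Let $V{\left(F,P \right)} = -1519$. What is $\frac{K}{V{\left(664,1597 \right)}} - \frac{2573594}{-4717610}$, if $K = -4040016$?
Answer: $\frac{9531564585523}{3583024795} \approx 2660.2$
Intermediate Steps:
$\frac{K}{V{\left(664,1597 \right)}} - \frac{2573594}{-4717610} = - \frac{4040016}{-1519} - \frac{2573594}{-4717610} = \left(-4040016\right) \left(- \frac{1}{1519}\right) - - \frac{1286797}{2358805} = \frac{4040016}{1519} + \frac{1286797}{2358805} = \frac{9531564585523}{3583024795}$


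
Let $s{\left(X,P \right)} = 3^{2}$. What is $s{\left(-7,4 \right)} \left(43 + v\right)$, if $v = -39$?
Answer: $36$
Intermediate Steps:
$s{\left(X,P \right)} = 9$
$s{\left(-7,4 \right)} \left(43 + v\right) = 9 \left(43 - 39\right) = 9 \cdot 4 = 36$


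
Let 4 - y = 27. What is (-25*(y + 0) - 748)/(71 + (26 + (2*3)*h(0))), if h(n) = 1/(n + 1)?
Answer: -173/103 ≈ -1.6796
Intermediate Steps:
y = -23 (y = 4 - 1*27 = 4 - 27 = -23)
h(n) = 1/(1 + n)
(-25*(y + 0) - 748)/(71 + (26 + (2*3)*h(0))) = (-25*(-23 + 0) - 748)/(71 + (26 + (2*3)/(1 + 0))) = (-25*(-23) - 748)/(71 + (26 + 6/1)) = (575 - 748)/(71 + (26 + 6*1)) = -173/(71 + (26 + 6)) = -173/(71 + 32) = -173/103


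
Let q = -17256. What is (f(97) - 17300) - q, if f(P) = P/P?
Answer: -43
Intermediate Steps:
f(P) = 1
(f(97) - 17300) - q = (1 - 17300) - 1*(-17256) = -17299 + 17256 = -43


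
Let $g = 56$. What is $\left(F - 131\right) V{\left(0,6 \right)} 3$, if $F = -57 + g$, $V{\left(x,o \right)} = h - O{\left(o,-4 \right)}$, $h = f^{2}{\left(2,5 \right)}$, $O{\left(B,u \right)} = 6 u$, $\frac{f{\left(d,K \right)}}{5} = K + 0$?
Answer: $-257004$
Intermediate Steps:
$f{\left(d,K \right)} = 5 K$ ($f{\left(d,K \right)} = 5 \left(K + 0\right) = 5 K$)
$h = 625$ ($h = \left(5 \cdot 5\right)^{2} = 25^{2} = 625$)
$V{\left(x,o \right)} = 649$ ($V{\left(x,o \right)} = 625 - 6 \left(-4\right) = 625 - -24 = 625 + 24 = 649$)
$F = -1$ ($F = -57 + 56 = -1$)
$\left(F - 131\right) V{\left(0,6 \right)} 3 = \left(-1 - 131\right) 649 \cdot 3 = \left(-132\right) 1947 = -257004$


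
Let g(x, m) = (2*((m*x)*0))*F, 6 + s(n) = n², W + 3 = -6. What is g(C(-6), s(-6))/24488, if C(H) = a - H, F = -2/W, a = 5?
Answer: 0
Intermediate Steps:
W = -9 (W = -3 - 6 = -9)
F = 2/9 (F = -2/(-9) = -2*(-⅑) = 2/9 ≈ 0.22222)
s(n) = -6 + n²
C(H) = 5 - H
g(x, m) = 0 (g(x, m) = (2*((m*x)*0))*(2/9) = (2*0)*(2/9) = 0*(2/9) = 0)
g(C(-6), s(-6))/24488 = 0/24488 = 0*(1/24488) = 0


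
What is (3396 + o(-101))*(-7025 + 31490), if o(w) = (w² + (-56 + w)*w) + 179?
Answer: 724971345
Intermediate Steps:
o(w) = 179 + w² + w*(-56 + w) (o(w) = (w² + w*(-56 + w)) + 179 = 179 + w² + w*(-56 + w))
(3396 + o(-101))*(-7025 + 31490) = (3396 + (179 - 56*(-101) + 2*(-101)²))*(-7025 + 31490) = (3396 + (179 + 5656 + 2*10201))*24465 = (3396 + (179 + 5656 + 20402))*24465 = (3396 + 26237)*24465 = 29633*24465 = 724971345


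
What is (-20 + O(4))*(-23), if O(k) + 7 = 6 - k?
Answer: 575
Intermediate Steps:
O(k) = -1 - k (O(k) = -7 + (6 - k) = -1 - k)
(-20 + O(4))*(-23) = (-20 + (-1 - 1*4))*(-23) = (-20 + (-1 - 4))*(-23) = (-20 - 5)*(-23) = -25*(-23) = 575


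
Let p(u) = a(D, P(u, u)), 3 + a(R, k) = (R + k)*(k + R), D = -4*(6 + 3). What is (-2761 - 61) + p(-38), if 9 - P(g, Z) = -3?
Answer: -2249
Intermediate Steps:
P(g, Z) = 12 (P(g, Z) = 9 - 1*(-3) = 9 + 3 = 12)
D = -36 (D = -4*9 = -36)
a(R, k) = -3 + (R + k)² (a(R, k) = -3 + (R + k)*(k + R) = -3 + (R + k)*(R + k) = -3 + (R + k)²)
p(u) = 573 (p(u) = -3 + (-36 + 12)² = -3 + (-24)² = -3 + 576 = 573)
(-2761 - 61) + p(-38) = (-2761 - 61) + 573 = -2822 + 573 = -2249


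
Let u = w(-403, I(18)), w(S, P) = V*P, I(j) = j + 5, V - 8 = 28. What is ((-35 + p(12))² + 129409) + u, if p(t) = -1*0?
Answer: 131462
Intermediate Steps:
p(t) = 0
V = 36 (V = 8 + 28 = 36)
I(j) = 5 + j
w(S, P) = 36*P
u = 828 (u = 36*(5 + 18) = 36*23 = 828)
((-35 + p(12))² + 129409) + u = ((-35 + 0)² + 129409) + 828 = ((-35)² + 129409) + 828 = (1225 + 129409) + 828 = 130634 + 828 = 131462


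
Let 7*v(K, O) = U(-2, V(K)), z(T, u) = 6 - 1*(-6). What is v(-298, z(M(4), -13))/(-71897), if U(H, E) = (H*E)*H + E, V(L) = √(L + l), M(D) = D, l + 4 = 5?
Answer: -15*I*√33/503279 ≈ -0.00017121*I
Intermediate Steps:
l = 1 (l = -4 + 5 = 1)
z(T, u) = 12 (z(T, u) = 6 + 6 = 12)
V(L) = √(1 + L) (V(L) = √(L + 1) = √(1 + L))
U(H, E) = E + E*H² (U(H, E) = (E*H)*H + E = E*H² + E = E + E*H²)
v(K, O) = 5*√(1 + K)/7 (v(K, O) = (√(1 + K)*(1 + (-2)²))/7 = (√(1 + K)*(1 + 4))/7 = (√(1 + K)*5)/7 = (5*√(1 + K))/7 = 5*√(1 + K)/7)
v(-298, z(M(4), -13))/(-71897) = (5*√(1 - 298)/7)/(-71897) = (5*√(-297)/7)*(-1/71897) = (5*(3*I*√33)/7)*(-1/71897) = (15*I*√33/7)*(-1/71897) = -15*I*√33/503279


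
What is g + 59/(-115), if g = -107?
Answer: -12364/115 ≈ -107.51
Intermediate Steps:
g + 59/(-115) = -107 + 59/(-115) = -107 - 1/115*59 = -107 - 59/115 = -12364/115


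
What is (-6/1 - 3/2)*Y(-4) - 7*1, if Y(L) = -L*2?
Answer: -67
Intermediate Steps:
Y(L) = -2*L
(-6/1 - 3/2)*Y(-4) - 7*1 = (-6/1 - 3/2)*(-2*(-4)) - 7*1 = (-6*1 - 3*1/2)*8 - 7 = (-6 - 3/2)*8 - 7 = -15/2*8 - 7 = -60 - 7 = -67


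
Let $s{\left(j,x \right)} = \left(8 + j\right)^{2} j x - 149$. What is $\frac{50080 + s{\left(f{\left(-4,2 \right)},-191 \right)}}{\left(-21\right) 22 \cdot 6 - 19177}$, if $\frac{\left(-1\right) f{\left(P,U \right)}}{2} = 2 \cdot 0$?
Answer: $- \frac{49931}{21949} \approx -2.2749$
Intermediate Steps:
$f{\left(P,U \right)} = 0$ ($f{\left(P,U \right)} = - 2 \cdot 2 \cdot 0 = \left(-2\right) 0 = 0$)
$s{\left(j,x \right)} = -149 + j x \left(8 + j\right)^{2}$ ($s{\left(j,x \right)} = j \left(8 + j\right)^{2} x - 149 = j x \left(8 + j\right)^{2} - 149 = -149 + j x \left(8 + j\right)^{2}$)
$\frac{50080 + s{\left(f{\left(-4,2 \right)},-191 \right)}}{\left(-21\right) 22 \cdot 6 - 19177} = \frac{50080 - \left(149 + 0 \left(8 + 0\right)^{2}\right)}{\left(-21\right) 22 \cdot 6 - 19177} = \frac{50080 - \left(149 + 0 \cdot 8^{2}\right)}{\left(-462\right) 6 - 19177} = \frac{50080 - \left(149 + 0 \cdot 64\right)}{-2772 - 19177} = \frac{50080 + \left(-149 + 0\right)}{-21949} = \left(50080 - 149\right) \left(- \frac{1}{21949}\right) = 49931 \left(- \frac{1}{21949}\right) = - \frac{49931}{21949}$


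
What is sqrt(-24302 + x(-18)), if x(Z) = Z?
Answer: 16*I*sqrt(95) ≈ 155.95*I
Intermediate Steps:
sqrt(-24302 + x(-18)) = sqrt(-24302 - 18) = sqrt(-24320) = 16*I*sqrt(95)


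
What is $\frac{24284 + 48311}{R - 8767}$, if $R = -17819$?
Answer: $- \frac{72595}{26586} \approx -2.7306$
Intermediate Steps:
$\frac{24284 + 48311}{R - 8767} = \frac{24284 + 48311}{-17819 - 8767} = \frac{72595}{-26586} = 72595 \left(- \frac{1}{26586}\right) = - \frac{72595}{26586}$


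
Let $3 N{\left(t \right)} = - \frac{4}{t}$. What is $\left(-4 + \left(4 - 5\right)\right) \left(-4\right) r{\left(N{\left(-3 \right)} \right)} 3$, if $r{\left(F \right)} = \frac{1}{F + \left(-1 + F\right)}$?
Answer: $-540$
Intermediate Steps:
$N{\left(t \right)} = - \frac{4}{3 t}$ ($N{\left(t \right)} = \frac{\left(-4\right) \frac{1}{t}}{3} = - \frac{4}{3 t}$)
$r{\left(F \right)} = \frac{1}{-1 + 2 F}$
$\left(-4 + \left(4 - 5\right)\right) \left(-4\right) r{\left(N{\left(-3 \right)} \right)} 3 = \frac{\left(-4 + \left(4 - 5\right)\right) \left(-4\right)}{-1 + 2 \left(- \frac{4}{3 \left(-3\right)}\right)} 3 = \frac{\left(-4 + \left(4 - 5\right)\right) \left(-4\right)}{-1 + 2 \left(\left(- \frac{4}{3}\right) \left(- \frac{1}{3}\right)\right)} 3 = \frac{\left(-4 - 1\right) \left(-4\right)}{-1 + 2 \cdot \frac{4}{9}} \cdot 3 = \frac{\left(-5\right) \left(-4\right)}{-1 + \frac{8}{9}} \cdot 3 = \frac{20}{- \frac{1}{9}} \cdot 3 = 20 \left(-9\right) 3 = \left(-180\right) 3 = -540$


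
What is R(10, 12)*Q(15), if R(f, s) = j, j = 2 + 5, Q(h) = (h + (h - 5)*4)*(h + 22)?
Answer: 14245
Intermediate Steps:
Q(h) = (-20 + 5*h)*(22 + h) (Q(h) = (h + (-5 + h)*4)*(22 + h) = (h + (-20 + 4*h))*(22 + h) = (-20 + 5*h)*(22 + h))
j = 7
R(f, s) = 7
R(10, 12)*Q(15) = 7*(-440 + 5*15**2 + 90*15) = 7*(-440 + 5*225 + 1350) = 7*(-440 + 1125 + 1350) = 7*2035 = 14245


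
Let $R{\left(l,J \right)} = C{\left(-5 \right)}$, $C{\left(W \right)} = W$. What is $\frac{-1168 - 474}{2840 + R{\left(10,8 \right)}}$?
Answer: $- \frac{1642}{2835} \approx -0.57919$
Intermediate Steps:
$R{\left(l,J \right)} = -5$
$\frac{-1168 - 474}{2840 + R{\left(10,8 \right)}} = \frac{-1168 - 474}{2840 - 5} = - \frac{1642}{2835}$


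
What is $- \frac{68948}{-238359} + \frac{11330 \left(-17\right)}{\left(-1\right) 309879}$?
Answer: $\frac{2038662554}{2238256017} \approx 0.91083$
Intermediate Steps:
$- \frac{68948}{-238359} + \frac{11330 \left(-17\right)}{\left(-1\right) 309879} = \left(-68948\right) \left(- \frac{1}{238359}\right) - \frac{192610}{-309879} = \frac{6268}{21669} - - \frac{192610}{309879} = \frac{6268}{21669} + \frac{192610}{309879} = \frac{2038662554}{2238256017}$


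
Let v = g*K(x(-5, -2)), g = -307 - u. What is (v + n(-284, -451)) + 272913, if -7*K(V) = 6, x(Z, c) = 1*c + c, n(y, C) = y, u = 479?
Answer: 1913119/7 ≈ 2.7330e+5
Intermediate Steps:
x(Z, c) = 2*c (x(Z, c) = c + c = 2*c)
g = -786 (g = -307 - 1*479 = -307 - 479 = -786)
K(V) = -6/7 (K(V) = -⅐*6 = -6/7)
v = 4716/7 (v = -786*(-6/7) = 4716/7 ≈ 673.71)
(v + n(-284, -451)) + 272913 = (4716/7 - 284) + 272913 = 2728/7 + 272913 = 1913119/7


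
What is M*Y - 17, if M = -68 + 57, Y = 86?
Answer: -963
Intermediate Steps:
M = -11
M*Y - 17 = -11*86 - 17 = -946 - 17 = -963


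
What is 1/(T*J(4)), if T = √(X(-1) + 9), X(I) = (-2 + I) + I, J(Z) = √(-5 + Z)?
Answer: -I*√5/5 ≈ -0.44721*I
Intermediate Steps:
X(I) = -2 + 2*I
T = √5 (T = √((-2 + 2*(-1)) + 9) = √((-2 - 2) + 9) = √(-4 + 9) = √5 ≈ 2.2361)
1/(T*J(4)) = 1/(√5*√(-5 + 4)) = 1/(√5*√(-1)) = 1/(√5*I) = 1/(I*√5) = -I*√5/5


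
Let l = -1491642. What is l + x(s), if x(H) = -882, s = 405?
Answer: -1492524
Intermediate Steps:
l + x(s) = -1491642 - 882 = -1492524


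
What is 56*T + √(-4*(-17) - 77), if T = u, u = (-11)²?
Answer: 6776 + 3*I ≈ 6776.0 + 3.0*I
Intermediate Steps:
u = 121
T = 121
56*T + √(-4*(-17) - 77) = 56*121 + √(-4*(-17) - 77) = 6776 + √(68 - 77) = 6776 + √(-9) = 6776 + 3*I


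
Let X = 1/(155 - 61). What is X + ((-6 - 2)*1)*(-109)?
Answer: 81969/94 ≈ 872.01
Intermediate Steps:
X = 1/94 ≈ 0.010638
X + ((-6 - 2)*1)*(-109) = 1/94 + ((-6 - 2)*1)*(-109) = 1/94 - 8*1*(-109) = 1/94 - 8*(-109) = 1/94 + 872 = 81969/94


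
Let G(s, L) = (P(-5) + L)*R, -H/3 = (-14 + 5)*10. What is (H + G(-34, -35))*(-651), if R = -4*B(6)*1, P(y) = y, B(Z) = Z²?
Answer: -3925530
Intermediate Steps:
H = 270 (H = -3*(-14 + 5)*10 = -(-27)*10 = -3*(-90) = 270)
R = -144 (R = -4*6²*1 = -4*36*1 = -144*1 = -144)
G(s, L) = 720 - 144*L (G(s, L) = (-5 + L)*(-144) = 720 - 144*L)
(H + G(-34, -35))*(-651) = (270 + (720 - 144*(-35)))*(-651) = (270 + (720 + 5040))*(-651) = (270 + 5760)*(-651) = 6030*(-651) = -3925530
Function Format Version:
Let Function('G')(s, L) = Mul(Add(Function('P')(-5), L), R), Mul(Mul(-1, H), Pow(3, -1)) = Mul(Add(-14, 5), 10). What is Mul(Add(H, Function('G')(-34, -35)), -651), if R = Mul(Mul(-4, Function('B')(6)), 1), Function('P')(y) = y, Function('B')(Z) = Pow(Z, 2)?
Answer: -3925530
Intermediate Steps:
H = 270 (H = Mul(-3, Mul(Add(-14, 5), 10)) = Mul(-3, Mul(-9, 10)) = Mul(-3, -90) = 270)
R = -144 (R = Mul(Mul(-4, Pow(6, 2)), 1) = Mul(Mul(-4, 36), 1) = Mul(-144, 1) = -144)
Function('G')(s, L) = Add(720, Mul(-144, L)) (Function('G')(s, L) = Mul(Add(-5, L), -144) = Add(720, Mul(-144, L)))
Mul(Add(H, Function('G')(-34, -35)), -651) = Mul(Add(270, Add(720, Mul(-144, -35))), -651) = Mul(Add(270, Add(720, 5040)), -651) = Mul(Add(270, 5760), -651) = Mul(6030, -651) = -3925530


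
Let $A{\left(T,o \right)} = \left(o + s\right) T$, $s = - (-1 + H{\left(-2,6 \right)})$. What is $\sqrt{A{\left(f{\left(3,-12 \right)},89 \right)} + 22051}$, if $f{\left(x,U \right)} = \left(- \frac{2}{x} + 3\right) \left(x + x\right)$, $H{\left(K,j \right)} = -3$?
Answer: $11 \sqrt{193} \approx 152.82$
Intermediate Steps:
$s = 4$ ($s = - (-1 - 3) = \left(-1\right) \left(-4\right) = 4$)
$f{\left(x,U \right)} = 2 x \left(3 - \frac{2}{x}\right)$ ($f{\left(x,U \right)} = \left(3 - \frac{2}{x}\right) 2 x = 2 x \left(3 - \frac{2}{x}\right)$)
$A{\left(T,o \right)} = T \left(4 + o\right)$ ($A{\left(T,o \right)} = \left(o + 4\right) T = \left(4 + o\right) T = T \left(4 + o\right)$)
$\sqrt{A{\left(f{\left(3,-12 \right)},89 \right)} + 22051} = \sqrt{\left(-4 + 6 \cdot 3\right) \left(4 + 89\right) + 22051} = \sqrt{\left(-4 + 18\right) 93 + 22051} = \sqrt{14 \cdot 93 + 22051} = \sqrt{1302 + 22051} = \sqrt{23353} = 11 \sqrt{193}$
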